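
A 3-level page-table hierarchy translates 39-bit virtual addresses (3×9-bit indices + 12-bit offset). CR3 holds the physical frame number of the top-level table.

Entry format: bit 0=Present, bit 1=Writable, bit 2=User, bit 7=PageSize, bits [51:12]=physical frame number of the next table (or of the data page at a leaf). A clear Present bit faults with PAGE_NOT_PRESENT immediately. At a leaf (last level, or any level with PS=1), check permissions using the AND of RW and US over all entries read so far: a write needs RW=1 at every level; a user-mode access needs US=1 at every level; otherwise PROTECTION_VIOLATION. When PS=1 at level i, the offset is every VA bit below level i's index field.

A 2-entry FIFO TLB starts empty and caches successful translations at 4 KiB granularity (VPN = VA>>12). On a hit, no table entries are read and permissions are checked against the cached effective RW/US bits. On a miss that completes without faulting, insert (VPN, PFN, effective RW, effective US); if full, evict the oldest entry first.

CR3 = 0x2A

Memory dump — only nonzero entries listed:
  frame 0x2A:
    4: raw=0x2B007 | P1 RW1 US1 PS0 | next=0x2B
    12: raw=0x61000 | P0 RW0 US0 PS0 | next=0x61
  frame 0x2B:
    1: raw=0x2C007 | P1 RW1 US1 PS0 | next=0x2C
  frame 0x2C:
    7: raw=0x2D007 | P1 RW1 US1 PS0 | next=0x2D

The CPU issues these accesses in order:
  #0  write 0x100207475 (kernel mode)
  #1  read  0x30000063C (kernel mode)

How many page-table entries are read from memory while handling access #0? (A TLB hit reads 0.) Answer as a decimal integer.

Walk each access:
#0 VA=0x100207475 (w,kernel):
  lvl0: tbl 0x2A, slot 4 ⇒ 0x2B007 (P1/RW1/US1/PS0)
  lvl1: tbl 0x2B, slot 1 ⇒ 0x2C007 (P1/RW1/US1/PS0)
  lvl2: tbl 0x2C, slot 7 ⇒ 0x2D007 (P1/RW1/US1/PS0)
  ⇒ phys 0x2D475  [3 reads]
#1 VA=0x30000063C (r,kernel):
  lvl0: tbl 0x2A, slot 12 ⇒ 0x61000 (P0/RW0/US0/PS0)
  ⇒ fault: PAGE_NOT_PRESENT  — 1 lookups

Entries read for #0: 3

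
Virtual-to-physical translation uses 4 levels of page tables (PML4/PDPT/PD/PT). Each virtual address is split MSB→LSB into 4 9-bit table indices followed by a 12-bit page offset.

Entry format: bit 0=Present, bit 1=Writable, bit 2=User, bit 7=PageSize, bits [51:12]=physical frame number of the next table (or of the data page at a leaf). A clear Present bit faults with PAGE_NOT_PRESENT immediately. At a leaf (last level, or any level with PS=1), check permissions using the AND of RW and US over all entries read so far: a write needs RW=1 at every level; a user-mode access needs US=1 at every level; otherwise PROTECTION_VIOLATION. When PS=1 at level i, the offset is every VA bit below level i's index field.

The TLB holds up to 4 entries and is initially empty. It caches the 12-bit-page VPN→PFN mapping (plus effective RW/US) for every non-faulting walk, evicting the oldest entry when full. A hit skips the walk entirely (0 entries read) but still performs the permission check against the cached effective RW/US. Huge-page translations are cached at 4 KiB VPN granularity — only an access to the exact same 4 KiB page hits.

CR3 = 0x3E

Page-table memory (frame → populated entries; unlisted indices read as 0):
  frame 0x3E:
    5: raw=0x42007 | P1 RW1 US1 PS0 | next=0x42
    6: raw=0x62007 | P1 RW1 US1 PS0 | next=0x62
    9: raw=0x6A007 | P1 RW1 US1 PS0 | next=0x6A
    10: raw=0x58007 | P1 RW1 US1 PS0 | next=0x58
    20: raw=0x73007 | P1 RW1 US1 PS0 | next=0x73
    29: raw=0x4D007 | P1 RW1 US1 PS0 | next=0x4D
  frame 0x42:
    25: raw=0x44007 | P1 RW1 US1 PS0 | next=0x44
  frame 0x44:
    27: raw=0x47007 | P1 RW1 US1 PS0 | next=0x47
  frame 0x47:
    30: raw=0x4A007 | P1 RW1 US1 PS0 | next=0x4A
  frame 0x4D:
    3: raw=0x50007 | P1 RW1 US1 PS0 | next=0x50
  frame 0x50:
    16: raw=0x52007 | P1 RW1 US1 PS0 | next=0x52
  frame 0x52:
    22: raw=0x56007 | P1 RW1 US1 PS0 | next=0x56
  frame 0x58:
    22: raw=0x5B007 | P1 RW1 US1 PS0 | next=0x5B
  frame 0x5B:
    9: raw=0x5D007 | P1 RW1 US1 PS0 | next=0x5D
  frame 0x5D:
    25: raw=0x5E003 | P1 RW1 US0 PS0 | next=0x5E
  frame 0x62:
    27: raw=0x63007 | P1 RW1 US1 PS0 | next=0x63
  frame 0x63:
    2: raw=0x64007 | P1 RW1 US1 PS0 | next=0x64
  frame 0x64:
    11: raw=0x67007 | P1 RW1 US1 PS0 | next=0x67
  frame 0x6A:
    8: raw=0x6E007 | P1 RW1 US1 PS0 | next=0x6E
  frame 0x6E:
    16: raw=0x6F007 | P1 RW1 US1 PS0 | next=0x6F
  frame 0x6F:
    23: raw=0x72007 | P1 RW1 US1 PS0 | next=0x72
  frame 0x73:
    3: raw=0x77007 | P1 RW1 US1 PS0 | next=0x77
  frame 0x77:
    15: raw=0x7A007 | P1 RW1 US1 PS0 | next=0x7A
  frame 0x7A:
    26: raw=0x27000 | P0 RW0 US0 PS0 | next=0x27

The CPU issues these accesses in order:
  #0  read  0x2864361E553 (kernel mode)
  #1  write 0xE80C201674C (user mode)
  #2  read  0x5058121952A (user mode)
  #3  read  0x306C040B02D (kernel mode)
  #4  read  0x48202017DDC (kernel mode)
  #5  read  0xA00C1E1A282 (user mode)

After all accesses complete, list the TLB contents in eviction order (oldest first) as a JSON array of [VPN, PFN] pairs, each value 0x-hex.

Per-access translation:
#0 VA=0x2864361E553 (r,kernel):
  [0] read 0x3E idx=5: raw=0x42007 flags P=1 W=1 U=1 S=0
  [1] read 0x42 idx=25: raw=0x44007 flags P=1 W=1 U=1 S=0
  [2] read 0x44 idx=27: raw=0x47007 flags P=1 W=1 U=1 S=0
  [3] read 0x47 idx=30: raw=0x4A007 flags P=1 W=1 U=1 S=0
  ⇒ phys 0x4A553  [4 reads]
#1 VA=0xE80C201674C (w,user):
  [0] read 0x3E idx=29: raw=0x4D007 flags P=1 W=1 U=1 S=0
  [1] read 0x4D idx=3: raw=0x50007 flags P=1 W=1 U=1 S=0
  [2] read 0x50 idx=16: raw=0x52007 flags P=1 W=1 U=1 S=0
  [3] read 0x52 idx=22: raw=0x56007 flags P=1 W=1 U=1 S=0
  ⇒ phys 0x5674C  [4 reads]
#2 VA=0x5058121952A (r,user):
  [0] read 0x3E idx=10: raw=0x58007 flags P=1 W=1 U=1 S=0
  [1] read 0x58 idx=22: raw=0x5B007 flags P=1 W=1 U=1 S=0
  [2] read 0x5B idx=9: raw=0x5D007 flags P=1 W=1 U=1 S=0
  [3] read 0x5D idx=25: raw=0x5E003 flags P=1 W=1 U=0 S=0
  ⇒ fault: PROTECTION_VIOLATION  — 4 lookups
#3 VA=0x306C040B02D (r,kernel):
  [0] read 0x3E idx=6: raw=0x62007 flags P=1 W=1 U=1 S=0
  [1] read 0x62 idx=27: raw=0x63007 flags P=1 W=1 U=1 S=0
  [2] read 0x63 idx=2: raw=0x64007 flags P=1 W=1 U=1 S=0
  [3] read 0x64 idx=11: raw=0x67007 flags P=1 W=1 U=1 S=0
  ⇒ phys 0x6702D  [4 reads]
#4 VA=0x48202017DDC (r,kernel):
  [0] read 0x3E idx=9: raw=0x6A007 flags P=1 W=1 U=1 S=0
  [1] read 0x6A idx=8: raw=0x6E007 flags P=1 W=1 U=1 S=0
  [2] read 0x6E idx=16: raw=0x6F007 flags P=1 W=1 U=1 S=0
  [3] read 0x6F idx=23: raw=0x72007 flags P=1 W=1 U=1 S=0
  ⇒ phys 0x72DDC  [4 reads]
#5 VA=0xA00C1E1A282 (r,user):
  [0] read 0x3E idx=20: raw=0x73007 flags P=1 W=1 U=1 S=0
  [1] read 0x73 idx=3: raw=0x77007 flags P=1 W=1 U=1 S=0
  [2] read 0x77 idx=15: raw=0x7A007 flags P=1 W=1 U=1 S=0
  [3] read 0x7A idx=26: raw=0x27000 flags P=0 W=0 U=0 S=0
  ⇒ fault: PAGE_NOT_PRESENT  — 4 lookups

TLB: [["0x2864361E", "0x4A"], ["0xE80C2016", "0x56"], ["0x306C040B", "0x67"], ["0x48202017", "0x72"]]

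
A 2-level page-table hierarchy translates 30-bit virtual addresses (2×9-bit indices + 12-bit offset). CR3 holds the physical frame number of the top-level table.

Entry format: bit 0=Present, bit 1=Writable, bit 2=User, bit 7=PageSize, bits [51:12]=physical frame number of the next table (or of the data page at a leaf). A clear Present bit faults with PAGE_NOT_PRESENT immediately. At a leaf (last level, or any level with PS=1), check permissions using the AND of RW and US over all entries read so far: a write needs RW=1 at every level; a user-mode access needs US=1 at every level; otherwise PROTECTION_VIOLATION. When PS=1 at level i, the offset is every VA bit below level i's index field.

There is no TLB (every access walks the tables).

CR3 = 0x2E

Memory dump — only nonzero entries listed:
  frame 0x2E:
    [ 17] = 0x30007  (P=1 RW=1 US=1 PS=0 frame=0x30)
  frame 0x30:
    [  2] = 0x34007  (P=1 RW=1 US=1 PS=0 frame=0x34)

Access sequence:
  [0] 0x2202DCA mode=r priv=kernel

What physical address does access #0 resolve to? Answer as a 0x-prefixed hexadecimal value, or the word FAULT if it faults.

Trace:
#0 VA=0x2202DCA (r,kernel):
  L0 @0x2E[17] → 0x30007  P=1,RW=1,US=1,PS=0
  L1 @0x30[2] → 0x34007  P=1,RW=1,US=1,PS=0
  → PA=0x34DCA  (2 entries read)

Access #0 PA: 0x34DCA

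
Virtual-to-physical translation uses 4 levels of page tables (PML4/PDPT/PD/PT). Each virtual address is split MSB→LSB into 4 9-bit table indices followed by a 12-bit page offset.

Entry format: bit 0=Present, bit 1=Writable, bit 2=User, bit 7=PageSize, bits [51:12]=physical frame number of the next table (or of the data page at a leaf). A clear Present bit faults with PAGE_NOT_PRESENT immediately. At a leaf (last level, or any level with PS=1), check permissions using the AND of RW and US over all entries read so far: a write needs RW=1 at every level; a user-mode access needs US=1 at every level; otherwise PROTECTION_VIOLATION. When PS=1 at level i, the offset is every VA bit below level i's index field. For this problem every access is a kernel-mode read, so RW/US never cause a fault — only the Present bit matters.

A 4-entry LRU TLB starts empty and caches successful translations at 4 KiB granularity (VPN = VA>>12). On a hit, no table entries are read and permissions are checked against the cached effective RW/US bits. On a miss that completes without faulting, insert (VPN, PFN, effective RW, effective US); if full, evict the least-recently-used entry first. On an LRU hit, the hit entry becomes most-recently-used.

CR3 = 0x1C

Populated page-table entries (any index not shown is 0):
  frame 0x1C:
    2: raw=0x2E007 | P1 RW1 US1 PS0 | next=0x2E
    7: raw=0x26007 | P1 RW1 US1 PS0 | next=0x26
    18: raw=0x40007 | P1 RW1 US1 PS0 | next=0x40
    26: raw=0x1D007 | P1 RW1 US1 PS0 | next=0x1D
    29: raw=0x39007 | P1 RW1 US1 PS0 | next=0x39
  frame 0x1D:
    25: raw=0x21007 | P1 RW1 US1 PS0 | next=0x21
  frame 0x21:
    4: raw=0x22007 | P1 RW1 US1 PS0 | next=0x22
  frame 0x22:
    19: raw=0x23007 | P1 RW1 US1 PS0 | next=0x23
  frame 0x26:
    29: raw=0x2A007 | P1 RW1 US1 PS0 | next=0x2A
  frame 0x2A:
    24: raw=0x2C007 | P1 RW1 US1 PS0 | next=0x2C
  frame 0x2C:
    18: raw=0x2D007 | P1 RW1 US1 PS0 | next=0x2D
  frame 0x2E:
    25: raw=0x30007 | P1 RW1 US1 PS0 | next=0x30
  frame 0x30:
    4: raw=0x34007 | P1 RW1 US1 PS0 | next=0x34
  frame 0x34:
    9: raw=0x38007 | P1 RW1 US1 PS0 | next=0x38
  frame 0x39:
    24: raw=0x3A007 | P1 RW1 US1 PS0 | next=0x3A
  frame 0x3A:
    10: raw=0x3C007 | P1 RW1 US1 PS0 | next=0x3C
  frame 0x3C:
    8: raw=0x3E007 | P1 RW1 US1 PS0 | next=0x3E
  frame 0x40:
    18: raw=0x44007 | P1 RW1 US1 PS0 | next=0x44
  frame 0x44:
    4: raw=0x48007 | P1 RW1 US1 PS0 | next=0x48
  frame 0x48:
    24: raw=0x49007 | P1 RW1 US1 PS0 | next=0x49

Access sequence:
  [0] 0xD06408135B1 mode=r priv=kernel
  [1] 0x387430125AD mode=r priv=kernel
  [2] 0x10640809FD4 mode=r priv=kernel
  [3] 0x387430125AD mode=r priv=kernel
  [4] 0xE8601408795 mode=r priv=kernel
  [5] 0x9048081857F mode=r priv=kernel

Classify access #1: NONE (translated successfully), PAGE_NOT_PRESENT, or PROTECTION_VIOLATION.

Walk each access:
#0 VA=0xD06408135B1 (r,kernel):
  lvl0: tbl 0x1C, slot 26 ⇒ 0x1D007 (P1/RW1/US1/PS0)
  lvl1: tbl 0x1D, slot 25 ⇒ 0x21007 (P1/RW1/US1/PS0)
  lvl2: tbl 0x21, slot 4 ⇒ 0x22007 (P1/RW1/US1/PS0)
  lvl3: tbl 0x22, slot 19 ⇒ 0x23007 (P1/RW1/US1/PS0)
  ✓ 0x235B1  — 4 lookups
#1 VA=0x387430125AD (r,kernel):
  lvl0: tbl 0x1C, slot 7 ⇒ 0x26007 (P1/RW1/US1/PS0)
  lvl1: tbl 0x26, slot 29 ⇒ 0x2A007 (P1/RW1/US1/PS0)
  lvl2: tbl 0x2A, slot 24 ⇒ 0x2C007 (P1/RW1/US1/PS0)
  lvl3: tbl 0x2C, slot 18 ⇒ 0x2D007 (P1/RW1/US1/PS0)
  ✓ 0x2D5AD  — 4 lookups
#2 VA=0x10640809FD4 (r,kernel):
  lvl0: tbl 0x1C, slot 2 ⇒ 0x2E007 (P1/RW1/US1/PS0)
  lvl1: tbl 0x2E, slot 25 ⇒ 0x30007 (P1/RW1/US1/PS0)
  lvl2: tbl 0x30, slot 4 ⇒ 0x34007 (P1/RW1/US1/PS0)
  lvl3: tbl 0x34, slot 9 ⇒ 0x38007 (P1/RW1/US1/PS0)
  ✓ 0x38FD4  — 4 lookups
#3 VA=0x387430125AD (r,kernel):
  TLB hit vpn=0x38743012 → PA=0x2D5AD
#4 VA=0xE8601408795 (r,kernel):
  lvl0: tbl 0x1C, slot 29 ⇒ 0x39007 (P1/RW1/US1/PS0)
  lvl1: tbl 0x39, slot 24 ⇒ 0x3A007 (P1/RW1/US1/PS0)
  lvl2: tbl 0x3A, slot 10 ⇒ 0x3C007 (P1/RW1/US1/PS0)
  lvl3: tbl 0x3C, slot 8 ⇒ 0x3E007 (P1/RW1/US1/PS0)
  ✓ 0x3E795  — 4 lookups
#5 VA=0x9048081857F (r,kernel):
  lvl0: tbl 0x1C, slot 18 ⇒ 0x40007 (P1/RW1/US1/PS0)
  lvl1: tbl 0x40, slot 18 ⇒ 0x44007 (P1/RW1/US1/PS0)
  lvl2: tbl 0x44, slot 4 ⇒ 0x48007 (P1/RW1/US1/PS0)
  lvl3: tbl 0x48, slot 24 ⇒ 0x49007 (P1/RW1/US1/PS0)
  ✓ 0x4957F  — 4 lookups

Access #1 fault: NONE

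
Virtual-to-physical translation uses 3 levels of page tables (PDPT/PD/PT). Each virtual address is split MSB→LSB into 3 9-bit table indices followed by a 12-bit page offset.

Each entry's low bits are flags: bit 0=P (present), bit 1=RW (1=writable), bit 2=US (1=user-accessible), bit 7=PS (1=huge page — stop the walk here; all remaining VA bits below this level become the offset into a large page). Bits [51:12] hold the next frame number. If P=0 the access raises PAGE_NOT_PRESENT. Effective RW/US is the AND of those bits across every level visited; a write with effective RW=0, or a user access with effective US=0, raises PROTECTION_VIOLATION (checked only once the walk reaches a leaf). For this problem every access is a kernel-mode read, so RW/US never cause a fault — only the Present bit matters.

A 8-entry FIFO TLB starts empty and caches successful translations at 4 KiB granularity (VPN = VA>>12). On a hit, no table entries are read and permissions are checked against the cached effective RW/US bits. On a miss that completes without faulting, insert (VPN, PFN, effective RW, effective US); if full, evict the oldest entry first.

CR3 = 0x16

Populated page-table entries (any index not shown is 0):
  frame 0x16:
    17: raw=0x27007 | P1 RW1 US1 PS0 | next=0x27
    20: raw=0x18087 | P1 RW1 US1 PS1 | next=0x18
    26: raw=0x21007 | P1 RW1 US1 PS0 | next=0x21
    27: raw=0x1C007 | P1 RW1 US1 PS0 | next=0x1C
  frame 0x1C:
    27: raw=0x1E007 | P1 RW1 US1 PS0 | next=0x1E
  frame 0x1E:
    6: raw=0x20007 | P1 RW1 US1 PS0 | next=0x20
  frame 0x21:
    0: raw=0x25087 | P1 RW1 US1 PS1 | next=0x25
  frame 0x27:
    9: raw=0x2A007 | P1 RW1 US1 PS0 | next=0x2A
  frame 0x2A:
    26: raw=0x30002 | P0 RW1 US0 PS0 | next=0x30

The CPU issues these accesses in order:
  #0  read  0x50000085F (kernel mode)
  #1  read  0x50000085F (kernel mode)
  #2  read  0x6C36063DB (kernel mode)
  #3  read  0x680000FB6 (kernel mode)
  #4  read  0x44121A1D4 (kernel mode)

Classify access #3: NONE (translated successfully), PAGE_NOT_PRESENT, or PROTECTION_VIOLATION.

Trace:
#0 VA=0x50000085F (r,kernel):
  [0] read 0x16 idx=20: raw=0x18087 flags P=1 W=1 U=1 S=1
  ⇒ phys 0x1885F (huge @L0)  [1 reads]
#1 VA=0x50000085F (r,kernel):
  TLB hit vpn=0x500000 → PA=0x1885F
#2 VA=0x6C36063DB (r,kernel):
  [0] read 0x16 idx=27: raw=0x1C007 flags P=1 W=1 U=1 S=0
  [1] read 0x1C idx=27: raw=0x1E007 flags P=1 W=1 U=1 S=0
  [2] read 0x1E idx=6: raw=0x20007 flags P=1 W=1 U=1 S=0
  ⇒ phys 0x203DB  [3 reads]
#3 VA=0x680000FB6 (r,kernel):
  [0] read 0x16 idx=26: raw=0x21007 flags P=1 W=1 U=1 S=0
  [1] read 0x21 idx=0: raw=0x25087 flags P=1 W=1 U=1 S=1
  ⇒ phys 0x25FB6 (huge @L1)  [2 reads]
#4 VA=0x44121A1D4 (r,kernel):
  [0] read 0x16 idx=17: raw=0x27007 flags P=1 W=1 U=1 S=0
  [1] read 0x27 idx=9: raw=0x2A007 flags P=1 W=1 U=1 S=0
  [2] read 0x2A idx=26: raw=0x30002 flags P=0 W=1 U=0 S=0
  → PAGE_NOT_PRESENT  (3 entries read)

Access #3 fault: NONE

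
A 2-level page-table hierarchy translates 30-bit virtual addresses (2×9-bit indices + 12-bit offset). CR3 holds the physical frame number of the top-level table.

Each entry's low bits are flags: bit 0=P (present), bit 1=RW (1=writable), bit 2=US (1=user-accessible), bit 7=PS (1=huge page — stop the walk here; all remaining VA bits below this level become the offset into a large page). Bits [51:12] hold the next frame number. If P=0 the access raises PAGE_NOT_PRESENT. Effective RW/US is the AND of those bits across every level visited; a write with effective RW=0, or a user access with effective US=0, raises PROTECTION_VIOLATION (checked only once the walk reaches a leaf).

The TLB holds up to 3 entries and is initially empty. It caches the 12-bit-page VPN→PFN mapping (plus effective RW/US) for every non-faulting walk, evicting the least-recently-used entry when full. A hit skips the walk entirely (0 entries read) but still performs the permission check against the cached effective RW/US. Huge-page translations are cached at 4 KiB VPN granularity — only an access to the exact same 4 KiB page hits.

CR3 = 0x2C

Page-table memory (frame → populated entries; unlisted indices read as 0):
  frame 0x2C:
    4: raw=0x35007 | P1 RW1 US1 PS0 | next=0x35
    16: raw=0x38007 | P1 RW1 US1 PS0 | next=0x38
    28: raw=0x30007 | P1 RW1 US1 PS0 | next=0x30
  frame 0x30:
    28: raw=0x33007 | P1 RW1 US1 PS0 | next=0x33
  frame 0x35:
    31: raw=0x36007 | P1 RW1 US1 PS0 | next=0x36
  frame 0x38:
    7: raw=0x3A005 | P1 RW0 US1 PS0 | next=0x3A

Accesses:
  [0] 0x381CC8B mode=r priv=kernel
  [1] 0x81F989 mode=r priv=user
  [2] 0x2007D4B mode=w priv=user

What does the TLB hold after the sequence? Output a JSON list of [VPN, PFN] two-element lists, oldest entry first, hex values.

Trace:
#0 VA=0x381CC8B (r,kernel):
  [0] read 0x2C idx=28: raw=0x30007 flags P=1 W=1 U=1 S=0
  [1] read 0x30 idx=28: raw=0x33007 flags P=1 W=1 U=1 S=0
  → PA=0x33C8B  (2 entries read)
#1 VA=0x81F989 (r,user):
  [0] read 0x2C idx=4: raw=0x35007 flags P=1 W=1 U=1 S=0
  [1] read 0x35 idx=31: raw=0x36007 flags P=1 W=1 U=1 S=0
  → PA=0x36989  (2 entries read)
#2 VA=0x2007D4B (w,user):
  [0] read 0x2C idx=16: raw=0x38007 flags P=1 W=1 U=1 S=0
  [1] read 0x38 idx=7: raw=0x3A005 flags P=1 W=0 U=1 S=0
  ✗ PROTECTION_VIOLATION  [2 reads]

TLB: [["0x381C", "0x33"], ["0x81F", "0x36"]]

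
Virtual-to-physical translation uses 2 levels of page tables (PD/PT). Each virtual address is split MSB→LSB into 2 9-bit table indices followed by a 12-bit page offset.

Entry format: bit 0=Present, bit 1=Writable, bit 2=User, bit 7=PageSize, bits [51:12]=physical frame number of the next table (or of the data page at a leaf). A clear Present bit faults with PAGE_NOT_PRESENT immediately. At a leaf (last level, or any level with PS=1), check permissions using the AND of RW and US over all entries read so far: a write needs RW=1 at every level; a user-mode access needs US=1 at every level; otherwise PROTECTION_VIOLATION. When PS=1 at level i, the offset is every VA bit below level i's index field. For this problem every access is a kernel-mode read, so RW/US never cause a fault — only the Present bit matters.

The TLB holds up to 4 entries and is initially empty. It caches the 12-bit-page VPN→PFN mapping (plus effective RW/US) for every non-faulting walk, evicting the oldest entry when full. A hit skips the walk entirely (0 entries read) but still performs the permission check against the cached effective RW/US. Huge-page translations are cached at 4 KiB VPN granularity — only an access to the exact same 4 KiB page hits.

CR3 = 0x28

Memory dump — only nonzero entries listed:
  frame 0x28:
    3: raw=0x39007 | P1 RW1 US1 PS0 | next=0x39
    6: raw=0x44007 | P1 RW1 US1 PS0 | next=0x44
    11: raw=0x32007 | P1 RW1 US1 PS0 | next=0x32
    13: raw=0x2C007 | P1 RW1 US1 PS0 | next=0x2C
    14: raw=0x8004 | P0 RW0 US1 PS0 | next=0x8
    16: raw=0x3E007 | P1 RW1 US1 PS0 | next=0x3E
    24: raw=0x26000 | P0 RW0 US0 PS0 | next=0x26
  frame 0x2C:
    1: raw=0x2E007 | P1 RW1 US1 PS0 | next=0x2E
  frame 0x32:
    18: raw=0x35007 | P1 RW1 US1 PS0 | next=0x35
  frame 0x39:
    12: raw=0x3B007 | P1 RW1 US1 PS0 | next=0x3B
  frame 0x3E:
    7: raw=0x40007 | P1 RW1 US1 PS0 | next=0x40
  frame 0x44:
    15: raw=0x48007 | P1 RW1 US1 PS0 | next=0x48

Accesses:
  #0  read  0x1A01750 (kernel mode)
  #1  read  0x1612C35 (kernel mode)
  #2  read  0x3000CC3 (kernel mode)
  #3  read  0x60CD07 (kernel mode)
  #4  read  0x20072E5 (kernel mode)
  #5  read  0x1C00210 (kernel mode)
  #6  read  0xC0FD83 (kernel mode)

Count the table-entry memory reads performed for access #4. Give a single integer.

Walk each access:
#0 VA=0x1A01750 (r,kernel):
  [0] read 0x28 idx=13: raw=0x2C007 flags P=1 W=1 U=1 S=0
  [1] read 0x2C idx=1: raw=0x2E007 flags P=1 W=1 U=1 S=0
  ✓ 0x2E750  — 2 lookups
#1 VA=0x1612C35 (r,kernel):
  [0] read 0x28 idx=11: raw=0x32007 flags P=1 W=1 U=1 S=0
  [1] read 0x32 idx=18: raw=0x35007 flags P=1 W=1 U=1 S=0
  ✓ 0x35C35  — 2 lookups
#2 VA=0x3000CC3 (r,kernel):
  [0] read 0x28 idx=24: raw=0x26000 flags P=0 W=0 U=0 S=0
  ✗ PAGE_NOT_PRESENT  [1 reads]
#3 VA=0x60CD07 (r,kernel):
  [0] read 0x28 idx=3: raw=0x39007 flags P=1 W=1 U=1 S=0
  [1] read 0x39 idx=12: raw=0x3B007 flags P=1 W=1 U=1 S=0
  ✓ 0x3BD07  — 2 lookups
#4 VA=0x20072E5 (r,kernel):
  [0] read 0x28 idx=16: raw=0x3E007 flags P=1 W=1 U=1 S=0
  [1] read 0x3E idx=7: raw=0x40007 flags P=1 W=1 U=1 S=0
  ✓ 0x402E5  — 2 lookups
#5 VA=0x1C00210 (r,kernel):
  [0] read 0x28 idx=14: raw=0x8004 flags P=0 W=0 U=1 S=0
  ✗ PAGE_NOT_PRESENT  [1 reads]
#6 VA=0xC0FD83 (r,kernel):
  [0] read 0x28 idx=6: raw=0x44007 flags P=1 W=1 U=1 S=0
  [1] read 0x44 idx=15: raw=0x48007 flags P=1 W=1 U=1 S=0
  ✓ 0x48D83  — 2 lookups

Entries read for #4: 2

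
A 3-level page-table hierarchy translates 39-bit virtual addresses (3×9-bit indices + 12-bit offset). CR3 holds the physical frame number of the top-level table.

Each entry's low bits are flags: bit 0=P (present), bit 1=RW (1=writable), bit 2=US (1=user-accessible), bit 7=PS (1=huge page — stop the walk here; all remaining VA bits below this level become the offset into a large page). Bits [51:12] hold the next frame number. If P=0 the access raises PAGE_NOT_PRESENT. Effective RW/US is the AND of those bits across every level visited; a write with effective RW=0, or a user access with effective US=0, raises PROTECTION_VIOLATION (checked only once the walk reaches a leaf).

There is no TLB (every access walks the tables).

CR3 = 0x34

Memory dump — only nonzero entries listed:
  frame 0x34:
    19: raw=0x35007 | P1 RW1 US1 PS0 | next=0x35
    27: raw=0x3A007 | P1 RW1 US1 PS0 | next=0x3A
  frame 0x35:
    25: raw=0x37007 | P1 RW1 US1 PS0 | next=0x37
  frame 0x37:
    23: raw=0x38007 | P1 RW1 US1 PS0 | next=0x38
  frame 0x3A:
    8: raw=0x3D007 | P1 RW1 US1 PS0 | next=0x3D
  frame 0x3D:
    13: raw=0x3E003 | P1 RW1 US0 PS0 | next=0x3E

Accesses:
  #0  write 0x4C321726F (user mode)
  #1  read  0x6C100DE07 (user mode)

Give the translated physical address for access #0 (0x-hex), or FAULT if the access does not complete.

Per-access translation:
#0 VA=0x4C321726F (w,user):
  L0: frame=0x34 idx=19 entry=0x35007 [P=1 RW=1 US=1 PS=0]
  L1: frame=0x35 idx=25 entry=0x37007 [P=1 RW=1 US=1 PS=0]
  L2: frame=0x37 idx=23 entry=0x38007 [P=1 RW=1 US=1 PS=0]
  ✓ 0x3826F  — 3 lookups
#1 VA=0x6C100DE07 (r,user):
  L0: frame=0x34 idx=27 entry=0x3A007 [P=1 RW=1 US=1 PS=0]
  L1: frame=0x3A idx=8 entry=0x3D007 [P=1 RW=1 US=1 PS=0]
  L2: frame=0x3D idx=13 entry=0x3E003 [P=1 RW=1 US=0 PS=0]
  ⇒ fault: PROTECTION_VIOLATION  — 3 lookups

Access #0 PA: 0x3826F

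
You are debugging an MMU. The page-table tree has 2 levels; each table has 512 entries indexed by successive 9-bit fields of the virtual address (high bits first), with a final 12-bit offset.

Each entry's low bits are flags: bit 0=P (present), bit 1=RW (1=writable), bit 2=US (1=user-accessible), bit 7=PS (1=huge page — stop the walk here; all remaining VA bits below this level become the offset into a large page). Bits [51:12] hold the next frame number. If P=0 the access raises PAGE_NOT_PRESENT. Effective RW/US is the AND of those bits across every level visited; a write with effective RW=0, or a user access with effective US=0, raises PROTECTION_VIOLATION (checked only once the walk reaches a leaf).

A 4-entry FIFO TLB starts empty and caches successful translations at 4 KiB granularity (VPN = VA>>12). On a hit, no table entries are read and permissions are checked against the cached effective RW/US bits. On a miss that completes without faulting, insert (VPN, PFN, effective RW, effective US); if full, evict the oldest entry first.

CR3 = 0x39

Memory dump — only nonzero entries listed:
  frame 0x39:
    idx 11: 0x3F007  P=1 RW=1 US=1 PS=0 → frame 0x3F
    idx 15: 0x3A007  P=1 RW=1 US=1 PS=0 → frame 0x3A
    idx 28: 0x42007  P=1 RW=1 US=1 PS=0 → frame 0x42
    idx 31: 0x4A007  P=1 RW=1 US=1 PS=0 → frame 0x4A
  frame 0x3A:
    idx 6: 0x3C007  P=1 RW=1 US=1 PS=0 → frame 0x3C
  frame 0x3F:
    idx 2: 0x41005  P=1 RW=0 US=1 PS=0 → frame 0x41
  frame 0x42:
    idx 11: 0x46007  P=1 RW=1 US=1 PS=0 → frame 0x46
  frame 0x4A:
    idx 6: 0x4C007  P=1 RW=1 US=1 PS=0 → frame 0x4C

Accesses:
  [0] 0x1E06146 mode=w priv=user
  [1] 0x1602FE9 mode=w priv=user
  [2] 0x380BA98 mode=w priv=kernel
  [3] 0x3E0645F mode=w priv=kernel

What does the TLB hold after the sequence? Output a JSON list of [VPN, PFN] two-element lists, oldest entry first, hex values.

Trace:
#0 VA=0x1E06146 (w,user):
  L0: frame=0x39 idx=15 entry=0x3A007 [P=1 RW=1 US=1 PS=0]
  L1: frame=0x3A idx=6 entry=0x3C007 [P=1 RW=1 US=1 PS=0]
  ⇒ phys 0x3C146  [2 reads]
#1 VA=0x1602FE9 (w,user):
  L0: frame=0x39 idx=11 entry=0x3F007 [P=1 RW=1 US=1 PS=0]
  L1: frame=0x3F idx=2 entry=0x41005 [P=1 RW=0 US=1 PS=0]
  ✗ PROTECTION_VIOLATION  [2 reads]
#2 VA=0x380BA98 (w,kernel):
  L0: frame=0x39 idx=28 entry=0x42007 [P=1 RW=1 US=1 PS=0]
  L1: frame=0x42 idx=11 entry=0x46007 [P=1 RW=1 US=1 PS=0]
  ⇒ phys 0x46A98  [2 reads]
#3 VA=0x3E0645F (w,kernel):
  L0: frame=0x39 idx=31 entry=0x4A007 [P=1 RW=1 US=1 PS=0]
  L1: frame=0x4A idx=6 entry=0x4C007 [P=1 RW=1 US=1 PS=0]
  ⇒ phys 0x4C45F  [2 reads]

TLB: [["0x1E06", "0x3C"], ["0x380B", "0x46"], ["0x3E06", "0x4C"]]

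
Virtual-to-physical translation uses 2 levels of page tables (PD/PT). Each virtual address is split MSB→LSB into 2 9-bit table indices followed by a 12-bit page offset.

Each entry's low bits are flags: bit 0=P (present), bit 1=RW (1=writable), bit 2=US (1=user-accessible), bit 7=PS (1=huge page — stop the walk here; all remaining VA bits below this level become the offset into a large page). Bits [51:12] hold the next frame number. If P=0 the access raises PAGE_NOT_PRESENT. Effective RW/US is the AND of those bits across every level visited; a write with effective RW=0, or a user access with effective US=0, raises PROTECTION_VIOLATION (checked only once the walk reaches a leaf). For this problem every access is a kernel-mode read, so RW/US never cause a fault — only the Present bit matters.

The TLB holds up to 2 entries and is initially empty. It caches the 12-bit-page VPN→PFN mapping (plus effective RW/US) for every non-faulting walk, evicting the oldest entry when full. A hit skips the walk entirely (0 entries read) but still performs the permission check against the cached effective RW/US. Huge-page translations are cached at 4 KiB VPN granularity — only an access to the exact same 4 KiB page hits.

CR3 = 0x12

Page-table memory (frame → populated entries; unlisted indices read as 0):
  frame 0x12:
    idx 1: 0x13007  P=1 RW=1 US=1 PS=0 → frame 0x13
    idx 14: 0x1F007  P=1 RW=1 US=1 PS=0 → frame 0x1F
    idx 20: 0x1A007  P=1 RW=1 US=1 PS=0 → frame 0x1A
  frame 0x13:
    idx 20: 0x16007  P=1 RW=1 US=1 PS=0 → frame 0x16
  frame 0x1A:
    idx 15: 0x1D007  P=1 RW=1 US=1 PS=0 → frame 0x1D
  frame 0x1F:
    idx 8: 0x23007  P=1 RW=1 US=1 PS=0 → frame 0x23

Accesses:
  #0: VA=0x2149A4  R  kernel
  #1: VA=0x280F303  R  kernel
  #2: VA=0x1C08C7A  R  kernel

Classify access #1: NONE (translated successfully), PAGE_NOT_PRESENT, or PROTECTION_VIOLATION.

Per-access translation:
#0 VA=0x2149A4 (r,kernel):
  L0: frame=0x12 idx=1 entry=0x13007 [P=1 RW=1 US=1 PS=0]
  L1: frame=0x13 idx=20 entry=0x16007 [P=1 RW=1 US=1 PS=0]
  → PA=0x169A4  (2 entries read)
#1 VA=0x280F303 (r,kernel):
  L0: frame=0x12 idx=20 entry=0x1A007 [P=1 RW=1 US=1 PS=0]
  L1: frame=0x1A idx=15 entry=0x1D007 [P=1 RW=1 US=1 PS=0]
  → PA=0x1D303  (2 entries read)
#2 VA=0x1C08C7A (r,kernel):
  L0: frame=0x12 idx=14 entry=0x1F007 [P=1 RW=1 US=1 PS=0]
  L1: frame=0x1F idx=8 entry=0x23007 [P=1 RW=1 US=1 PS=0]
  → PA=0x23C7A  (2 entries read)

Access #1 fault: NONE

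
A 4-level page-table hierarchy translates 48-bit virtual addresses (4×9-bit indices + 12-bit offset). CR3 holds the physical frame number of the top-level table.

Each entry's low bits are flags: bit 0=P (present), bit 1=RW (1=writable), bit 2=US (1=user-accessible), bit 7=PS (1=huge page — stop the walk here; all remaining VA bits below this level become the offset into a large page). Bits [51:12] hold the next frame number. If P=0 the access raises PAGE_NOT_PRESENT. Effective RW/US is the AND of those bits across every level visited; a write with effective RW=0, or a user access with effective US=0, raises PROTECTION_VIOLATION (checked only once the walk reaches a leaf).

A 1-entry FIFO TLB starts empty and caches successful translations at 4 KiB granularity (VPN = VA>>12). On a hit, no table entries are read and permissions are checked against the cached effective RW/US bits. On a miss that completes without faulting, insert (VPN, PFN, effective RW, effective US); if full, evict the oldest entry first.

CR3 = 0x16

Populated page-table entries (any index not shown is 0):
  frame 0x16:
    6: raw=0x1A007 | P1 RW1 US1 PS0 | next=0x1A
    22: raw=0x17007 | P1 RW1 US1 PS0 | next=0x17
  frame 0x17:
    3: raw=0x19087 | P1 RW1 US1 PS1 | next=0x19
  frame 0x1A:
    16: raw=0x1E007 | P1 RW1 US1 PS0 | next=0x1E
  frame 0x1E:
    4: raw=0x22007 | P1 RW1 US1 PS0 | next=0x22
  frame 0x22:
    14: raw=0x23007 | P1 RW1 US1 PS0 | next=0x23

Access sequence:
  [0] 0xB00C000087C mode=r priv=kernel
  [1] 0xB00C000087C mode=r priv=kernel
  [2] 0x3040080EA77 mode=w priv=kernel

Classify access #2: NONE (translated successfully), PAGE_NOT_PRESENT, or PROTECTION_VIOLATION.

Trace:
#0 VA=0xB00C000087C (r,kernel):
  L0: frame=0x16 idx=22 entry=0x17007 [P=1 RW=1 US=1 PS=0]
  L1: frame=0x17 idx=3 entry=0x19087 [P=1 RW=1 US=1 PS=1]
  → PA=0x1987C (huge @L1)  (2 entries read)
#1 VA=0xB00C000087C (r,kernel):
  TLB hit vpn=0xB00C0000 → PA=0x1987C
#2 VA=0x3040080EA77 (w,kernel):
  L0: frame=0x16 idx=6 entry=0x1A007 [P=1 RW=1 US=1 PS=0]
  L1: frame=0x1A idx=16 entry=0x1E007 [P=1 RW=1 US=1 PS=0]
  L2: frame=0x1E idx=4 entry=0x22007 [P=1 RW=1 US=1 PS=0]
  L3: frame=0x22 idx=14 entry=0x23007 [P=1 RW=1 US=1 PS=0]
  → PA=0x23A77  (4 entries read)

Access #2 fault: NONE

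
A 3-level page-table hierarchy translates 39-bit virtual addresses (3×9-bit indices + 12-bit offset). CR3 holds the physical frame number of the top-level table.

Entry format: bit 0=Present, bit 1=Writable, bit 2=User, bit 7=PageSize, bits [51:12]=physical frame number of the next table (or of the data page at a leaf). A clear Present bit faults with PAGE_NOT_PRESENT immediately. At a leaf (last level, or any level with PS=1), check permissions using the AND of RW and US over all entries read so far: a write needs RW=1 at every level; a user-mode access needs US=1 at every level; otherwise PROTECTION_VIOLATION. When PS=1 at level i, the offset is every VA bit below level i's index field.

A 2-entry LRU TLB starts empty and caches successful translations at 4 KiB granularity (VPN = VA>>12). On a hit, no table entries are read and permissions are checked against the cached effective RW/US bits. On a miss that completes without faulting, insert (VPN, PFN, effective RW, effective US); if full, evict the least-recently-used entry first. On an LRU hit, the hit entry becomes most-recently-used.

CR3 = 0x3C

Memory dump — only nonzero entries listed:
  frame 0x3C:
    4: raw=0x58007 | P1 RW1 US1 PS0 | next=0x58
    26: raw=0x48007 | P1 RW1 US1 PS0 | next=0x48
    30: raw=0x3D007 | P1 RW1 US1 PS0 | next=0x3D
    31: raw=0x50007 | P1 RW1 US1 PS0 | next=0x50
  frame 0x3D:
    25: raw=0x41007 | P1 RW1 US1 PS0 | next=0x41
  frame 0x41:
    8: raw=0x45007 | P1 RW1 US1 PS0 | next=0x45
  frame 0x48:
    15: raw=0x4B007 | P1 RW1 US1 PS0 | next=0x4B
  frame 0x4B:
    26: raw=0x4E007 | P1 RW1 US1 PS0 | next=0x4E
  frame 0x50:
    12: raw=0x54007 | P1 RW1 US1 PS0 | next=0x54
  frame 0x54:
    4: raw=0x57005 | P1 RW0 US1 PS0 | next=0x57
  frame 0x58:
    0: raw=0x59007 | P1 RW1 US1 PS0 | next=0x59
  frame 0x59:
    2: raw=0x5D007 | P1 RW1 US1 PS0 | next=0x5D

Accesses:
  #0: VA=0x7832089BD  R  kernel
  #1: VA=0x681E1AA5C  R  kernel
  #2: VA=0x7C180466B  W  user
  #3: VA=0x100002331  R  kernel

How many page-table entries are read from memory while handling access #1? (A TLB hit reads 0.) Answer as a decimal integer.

Walk each access:
#0 VA=0x7832089BD (r,kernel):
  L0: frame=0x3C idx=30 entry=0x3D007 [P=1 RW=1 US=1 PS=0]
  L1: frame=0x3D idx=25 entry=0x41007 [P=1 RW=1 US=1 PS=0]
  L2: frame=0x41 idx=8 entry=0x45007 [P=1 RW=1 US=1 PS=0]
  ✓ 0x459BD  — 3 lookups
#1 VA=0x681E1AA5C (r,kernel):
  L0: frame=0x3C idx=26 entry=0x48007 [P=1 RW=1 US=1 PS=0]
  L1: frame=0x48 idx=15 entry=0x4B007 [P=1 RW=1 US=1 PS=0]
  L2: frame=0x4B idx=26 entry=0x4E007 [P=1 RW=1 US=1 PS=0]
  ✓ 0x4EA5C  — 3 lookups
#2 VA=0x7C180466B (w,user):
  L0: frame=0x3C idx=31 entry=0x50007 [P=1 RW=1 US=1 PS=0]
  L1: frame=0x50 idx=12 entry=0x54007 [P=1 RW=1 US=1 PS=0]
  L2: frame=0x54 idx=4 entry=0x57005 [P=1 RW=0 US=1 PS=0]
  ⇒ fault: PROTECTION_VIOLATION  — 3 lookups
#3 VA=0x100002331 (r,kernel):
  L0: frame=0x3C idx=4 entry=0x58007 [P=1 RW=1 US=1 PS=0]
  L1: frame=0x58 idx=0 entry=0x59007 [P=1 RW=1 US=1 PS=0]
  L2: frame=0x59 idx=2 entry=0x5D007 [P=1 RW=1 US=1 PS=0]
  ✓ 0x5D331  — 3 lookups

Entries read for #1: 3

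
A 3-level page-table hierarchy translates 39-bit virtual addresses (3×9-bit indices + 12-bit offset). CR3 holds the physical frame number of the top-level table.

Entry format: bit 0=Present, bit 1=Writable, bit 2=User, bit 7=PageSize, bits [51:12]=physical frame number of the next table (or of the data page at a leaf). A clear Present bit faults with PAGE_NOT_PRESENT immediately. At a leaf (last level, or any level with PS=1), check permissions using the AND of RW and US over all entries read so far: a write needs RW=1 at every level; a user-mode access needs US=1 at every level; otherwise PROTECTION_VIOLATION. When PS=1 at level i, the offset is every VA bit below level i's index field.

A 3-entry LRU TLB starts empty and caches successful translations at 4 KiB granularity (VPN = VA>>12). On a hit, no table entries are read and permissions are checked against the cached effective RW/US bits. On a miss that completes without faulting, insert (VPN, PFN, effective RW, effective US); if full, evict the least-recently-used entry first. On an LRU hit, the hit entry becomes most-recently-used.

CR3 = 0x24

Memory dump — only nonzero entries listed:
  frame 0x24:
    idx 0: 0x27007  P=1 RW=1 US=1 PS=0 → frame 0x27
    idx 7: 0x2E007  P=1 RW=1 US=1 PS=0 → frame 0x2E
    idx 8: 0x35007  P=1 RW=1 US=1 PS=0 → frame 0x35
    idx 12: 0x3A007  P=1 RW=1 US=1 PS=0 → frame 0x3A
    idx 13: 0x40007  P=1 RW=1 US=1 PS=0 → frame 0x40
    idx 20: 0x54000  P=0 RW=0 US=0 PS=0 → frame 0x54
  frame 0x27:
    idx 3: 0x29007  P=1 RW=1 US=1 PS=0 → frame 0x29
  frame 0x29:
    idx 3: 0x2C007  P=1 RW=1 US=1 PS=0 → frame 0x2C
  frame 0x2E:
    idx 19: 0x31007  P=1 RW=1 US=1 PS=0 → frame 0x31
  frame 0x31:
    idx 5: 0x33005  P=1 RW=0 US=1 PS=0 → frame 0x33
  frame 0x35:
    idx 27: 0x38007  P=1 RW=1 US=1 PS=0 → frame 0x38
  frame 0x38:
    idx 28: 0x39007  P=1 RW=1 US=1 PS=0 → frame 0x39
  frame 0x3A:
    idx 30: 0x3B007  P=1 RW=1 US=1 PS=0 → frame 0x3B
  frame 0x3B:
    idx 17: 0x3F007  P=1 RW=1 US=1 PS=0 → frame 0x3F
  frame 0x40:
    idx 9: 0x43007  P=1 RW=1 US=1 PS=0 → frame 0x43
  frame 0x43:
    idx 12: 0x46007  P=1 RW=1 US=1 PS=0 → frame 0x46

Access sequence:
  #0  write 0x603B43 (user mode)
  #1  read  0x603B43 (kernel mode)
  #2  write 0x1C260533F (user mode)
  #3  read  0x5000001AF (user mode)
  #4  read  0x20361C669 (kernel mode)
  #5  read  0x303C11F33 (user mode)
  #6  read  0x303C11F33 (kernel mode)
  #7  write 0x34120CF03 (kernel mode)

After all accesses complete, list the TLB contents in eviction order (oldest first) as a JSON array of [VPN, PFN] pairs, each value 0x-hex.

Walk each access:
#0 VA=0x603B43 (w,user):
  L0 @0x24[0] → 0x27007  P=1,RW=1,US=1,PS=0
  L1 @0x27[3] → 0x29007  P=1,RW=1,US=1,PS=0
  L2 @0x29[3] → 0x2C007  P=1,RW=1,US=1,PS=0
  ⇒ phys 0x2CB43  [3 reads]
#1 VA=0x603B43 (r,kernel):
  TLB hit vpn=0x603 → PA=0x2CB43
#2 VA=0x1C260533F (w,user):
  L0 @0x24[7] → 0x2E007  P=1,RW=1,US=1,PS=0
  L1 @0x2E[19] → 0x31007  P=1,RW=1,US=1,PS=0
  L2 @0x31[5] → 0x33005  P=1,RW=0,US=1,PS=0
  → PROTECTION_VIOLATION  (3 entries read)
#3 VA=0x5000001AF (r,user):
  L0 @0x24[20] → 0x54000  P=0,RW=0,US=0,PS=0
  → PAGE_NOT_PRESENT  (1 entries read)
#4 VA=0x20361C669 (r,kernel):
  L0 @0x24[8] → 0x35007  P=1,RW=1,US=1,PS=0
  L1 @0x35[27] → 0x38007  P=1,RW=1,US=1,PS=0
  L2 @0x38[28] → 0x39007  P=1,RW=1,US=1,PS=0
  ⇒ phys 0x39669  [3 reads]
#5 VA=0x303C11F33 (r,user):
  L0 @0x24[12] → 0x3A007  P=1,RW=1,US=1,PS=0
  L1 @0x3A[30] → 0x3B007  P=1,RW=1,US=1,PS=0
  L2 @0x3B[17] → 0x3F007  P=1,RW=1,US=1,PS=0
  ⇒ phys 0x3FF33  [3 reads]
#6 VA=0x303C11F33 (r,kernel):
  TLB hit vpn=0x303C11 → PA=0x3FF33
#7 VA=0x34120CF03 (w,kernel):
  L0 @0x24[13] → 0x40007  P=1,RW=1,US=1,PS=0
  L1 @0x40[9] → 0x43007  P=1,RW=1,US=1,PS=0
  L2 @0x43[12] → 0x46007  P=1,RW=1,US=1,PS=0
  ⇒ phys 0x46F03  [3 reads]

TLB: [["0x20361C", "0x39"], ["0x303C11", "0x3F"], ["0x34120C", "0x46"]]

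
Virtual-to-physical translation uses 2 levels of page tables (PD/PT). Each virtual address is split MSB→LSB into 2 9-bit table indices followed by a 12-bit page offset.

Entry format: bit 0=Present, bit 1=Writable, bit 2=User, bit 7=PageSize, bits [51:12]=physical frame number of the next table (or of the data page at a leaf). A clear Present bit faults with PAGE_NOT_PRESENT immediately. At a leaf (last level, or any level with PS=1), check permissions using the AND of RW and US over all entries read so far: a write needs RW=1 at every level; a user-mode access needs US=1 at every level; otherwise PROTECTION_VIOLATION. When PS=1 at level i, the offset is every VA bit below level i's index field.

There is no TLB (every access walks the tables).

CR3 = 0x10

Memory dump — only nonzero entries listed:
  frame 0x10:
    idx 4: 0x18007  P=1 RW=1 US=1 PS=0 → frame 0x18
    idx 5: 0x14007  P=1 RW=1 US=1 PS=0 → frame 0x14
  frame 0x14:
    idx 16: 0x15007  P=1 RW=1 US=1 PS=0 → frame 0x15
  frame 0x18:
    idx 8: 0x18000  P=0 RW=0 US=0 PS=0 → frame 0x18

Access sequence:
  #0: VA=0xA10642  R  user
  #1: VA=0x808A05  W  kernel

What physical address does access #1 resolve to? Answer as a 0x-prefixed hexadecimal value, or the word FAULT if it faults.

Walk each access:
#0 VA=0xA10642 (r,user):
  L0: frame=0x10 idx=5 entry=0x14007 [P=1 RW=1 US=1 PS=0]
  L1: frame=0x14 idx=16 entry=0x15007 [P=1 RW=1 US=1 PS=0]
  ⇒ phys 0x15642  [2 reads]
#1 VA=0x808A05 (w,kernel):
  L0: frame=0x10 idx=4 entry=0x18007 [P=1 RW=1 US=1 PS=0]
  L1: frame=0x18 idx=8 entry=0x18000 [P=0 RW=0 US=0 PS=0]
  → PAGE_NOT_PRESENT  (2 entries read)

Access #1 PA: FAULT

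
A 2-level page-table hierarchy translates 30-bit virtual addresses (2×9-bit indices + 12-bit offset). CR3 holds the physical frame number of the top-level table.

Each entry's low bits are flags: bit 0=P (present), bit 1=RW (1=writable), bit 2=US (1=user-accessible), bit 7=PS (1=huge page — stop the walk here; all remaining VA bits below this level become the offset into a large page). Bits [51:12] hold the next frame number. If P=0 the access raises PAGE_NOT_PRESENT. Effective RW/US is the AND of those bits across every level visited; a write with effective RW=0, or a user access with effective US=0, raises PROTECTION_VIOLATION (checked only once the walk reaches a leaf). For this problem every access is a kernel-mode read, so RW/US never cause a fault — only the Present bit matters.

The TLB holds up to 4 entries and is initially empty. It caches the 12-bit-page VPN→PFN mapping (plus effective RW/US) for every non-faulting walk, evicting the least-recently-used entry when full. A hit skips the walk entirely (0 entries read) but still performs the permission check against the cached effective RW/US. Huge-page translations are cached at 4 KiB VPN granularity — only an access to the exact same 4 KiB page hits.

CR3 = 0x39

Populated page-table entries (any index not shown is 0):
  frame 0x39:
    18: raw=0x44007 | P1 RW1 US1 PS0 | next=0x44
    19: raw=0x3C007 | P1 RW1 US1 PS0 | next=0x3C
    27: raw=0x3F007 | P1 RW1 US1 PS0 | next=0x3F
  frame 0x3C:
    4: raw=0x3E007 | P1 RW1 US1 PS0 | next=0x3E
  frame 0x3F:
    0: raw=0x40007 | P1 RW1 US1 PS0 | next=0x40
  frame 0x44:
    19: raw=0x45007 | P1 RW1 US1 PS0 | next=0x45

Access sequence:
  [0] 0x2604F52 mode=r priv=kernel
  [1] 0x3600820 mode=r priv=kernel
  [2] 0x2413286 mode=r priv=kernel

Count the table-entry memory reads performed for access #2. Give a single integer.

Per-access translation:
#0 VA=0x2604F52 (r,kernel):
  lvl0: tbl 0x39, slot 19 ⇒ 0x3C007 (P1/RW1/US1/PS0)
  lvl1: tbl 0x3C, slot 4 ⇒ 0x3E007 (P1/RW1/US1/PS0)
  → PA=0x3EF52  (2 entries read)
#1 VA=0x3600820 (r,kernel):
  lvl0: tbl 0x39, slot 27 ⇒ 0x3F007 (P1/RW1/US1/PS0)
  lvl1: tbl 0x3F, slot 0 ⇒ 0x40007 (P1/RW1/US1/PS0)
  → PA=0x40820  (2 entries read)
#2 VA=0x2413286 (r,kernel):
  lvl0: tbl 0x39, slot 18 ⇒ 0x44007 (P1/RW1/US1/PS0)
  lvl1: tbl 0x44, slot 19 ⇒ 0x45007 (P1/RW1/US1/PS0)
  → PA=0x45286  (2 entries read)

Entries read for #2: 2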